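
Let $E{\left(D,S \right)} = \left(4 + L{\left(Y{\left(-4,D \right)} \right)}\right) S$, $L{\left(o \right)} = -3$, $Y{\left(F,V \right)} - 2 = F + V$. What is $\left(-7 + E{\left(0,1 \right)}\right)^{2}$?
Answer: $36$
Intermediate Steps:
$Y{\left(F,V \right)} = 2 + F + V$ ($Y{\left(F,V \right)} = 2 + \left(F + V\right) = 2 + F + V$)
$E{\left(D,S \right)} = S$ ($E{\left(D,S \right)} = \left(4 - 3\right) S = 1 S = S$)
$\left(-7 + E{\left(0,1 \right)}\right)^{2} = \left(-7 + 1\right)^{2} = \left(-6\right)^{2} = 36$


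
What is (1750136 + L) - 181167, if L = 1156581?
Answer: 2725550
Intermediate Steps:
(1750136 + L) - 181167 = (1750136 + 1156581) - 181167 = 2906717 - 181167 = 2725550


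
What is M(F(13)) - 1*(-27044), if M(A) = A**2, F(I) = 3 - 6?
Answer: 27053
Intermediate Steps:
F(I) = -3
M(F(13)) - 1*(-27044) = (-3)**2 - 1*(-27044) = 9 + 27044 = 27053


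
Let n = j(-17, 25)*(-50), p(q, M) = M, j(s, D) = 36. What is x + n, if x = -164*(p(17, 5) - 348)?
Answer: 54452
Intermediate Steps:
n = -1800 (n = 36*(-50) = -1800)
x = 56252 (x = -164*(5 - 348) = -164*(-343) = 56252)
x + n = 56252 - 1800 = 54452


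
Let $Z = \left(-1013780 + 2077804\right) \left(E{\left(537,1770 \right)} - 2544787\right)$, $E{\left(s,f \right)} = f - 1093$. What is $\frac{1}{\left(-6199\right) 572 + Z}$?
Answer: $- \frac{1}{2706997644468} \approx -3.6941 \cdot 10^{-13}$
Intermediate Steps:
$E{\left(s,f \right)} = -1093 + f$
$Z = -2706994098640$ ($Z = \left(-1013780 + 2077804\right) \left(\left(-1093 + 1770\right) - 2544787\right) = 1064024 \left(677 - 2544787\right) = 1064024 \left(-2544110\right) = -2706994098640$)
$\frac{1}{\left(-6199\right) 572 + Z} = \frac{1}{\left(-6199\right) 572 - 2706994098640} = \frac{1}{-3545828 - 2706994098640} = \frac{1}{-2706997644468} = - \frac{1}{2706997644468}$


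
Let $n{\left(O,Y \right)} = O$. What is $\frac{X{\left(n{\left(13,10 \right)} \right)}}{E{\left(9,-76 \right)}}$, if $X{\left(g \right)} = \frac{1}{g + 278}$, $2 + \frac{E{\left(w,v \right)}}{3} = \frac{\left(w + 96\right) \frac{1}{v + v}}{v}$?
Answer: $- \frac{11552}{20078127} \approx -0.00057535$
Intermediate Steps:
$E{\left(w,v \right)} = -6 + \frac{3 \left(96 + w\right)}{2 v^{2}}$ ($E{\left(w,v \right)} = -6 + 3 \frac{\left(w + 96\right) \frac{1}{v + v}}{v} = -6 + 3 \frac{\left(96 + w\right) \frac{1}{2 v}}{v} = -6 + 3 \frac{\frac{1}{2} \frac{1}{v} \left(96 + w\right)}{v} = -6 + 3 \frac{96 + w}{2 v^{2}} = -6 + \frac{3 \left(96 + w\right)}{2 v^{2}}$)
$X{\left(g \right)} = \frac{1}{278 + g}$
$\frac{X{\left(n{\left(13,10 \right)} \right)}}{E{\left(9,-76 \right)}} = \frac{1}{\left(278 + 13\right) \frac{3 \left(96 + 9 - 4 \left(-76\right)^{2}\right)}{2 \cdot 5776}} = \frac{1}{291 \cdot \frac{3}{2} \cdot \frac{1}{5776} \left(96 + 9 - 23104\right)} = \frac{1}{291 \cdot \frac{3}{2} \cdot \frac{1}{5776} \left(-22999\right)} = \frac{1}{291 \left(- \frac{68997}{11552}\right)} = \frac{1}{291} \left(- \frac{11552}{68997}\right) = - \frac{11552}{20078127}$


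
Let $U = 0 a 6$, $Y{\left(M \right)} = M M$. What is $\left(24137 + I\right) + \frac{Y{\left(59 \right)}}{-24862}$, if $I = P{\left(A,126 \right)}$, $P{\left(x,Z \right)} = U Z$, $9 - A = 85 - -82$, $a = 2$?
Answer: $\frac{600090613}{24862} \approx 24137.0$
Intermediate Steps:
$A = -158$ ($A = 9 - \left(85 - -82\right) = 9 - \left(85 + 82\right) = 9 - 167 = -158$)
$Y{\left(M \right)} = M^{2}$
$U = 0$ ($U = 0 \cdot 2 \cdot 6 = 0 \cdot 6 = 0$)
$P{\left(x,Z \right)} = 0$ ($P{\left(x,Z \right)} = 0 Z = 0$)
$I = 0$
$\left(24137 + I\right) + \frac{Y{\left(59 \right)}}{-24862} = \left(24137 + 0\right) + \frac{59^{2}}{-24862} = 24137 + 3481 \left(- \frac{1}{24862}\right) = 24137 - \frac{3481}{24862} = \frac{600090613}{24862}$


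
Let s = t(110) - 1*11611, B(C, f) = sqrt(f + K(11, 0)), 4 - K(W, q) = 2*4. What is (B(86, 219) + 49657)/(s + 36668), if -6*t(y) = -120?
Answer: 49657/25077 + sqrt(215)/25077 ≈ 1.9808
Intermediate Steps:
K(W, q) = -4 (K(W, q) = 4 - 2*4 = 4 - 1*8 = 4 - 8 = -4)
t(y) = 20 (t(y) = -1/6*(-120) = 20)
B(C, f) = sqrt(-4 + f) (B(C, f) = sqrt(f - 4) = sqrt(-4 + f))
s = -11591 (s = 20 - 1*11611 = 20 - 11611 = -11591)
(B(86, 219) + 49657)/(s + 36668) = (sqrt(-4 + 219) + 49657)/(-11591 + 36668) = (sqrt(215) + 49657)/25077 = (49657 + sqrt(215))*(1/25077) = 49657/25077 + sqrt(215)/25077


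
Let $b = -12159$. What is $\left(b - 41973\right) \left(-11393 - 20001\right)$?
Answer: $1699420008$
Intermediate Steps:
$\left(b - 41973\right) \left(-11393 - 20001\right) = \left(-12159 - 41973\right) \left(-11393 - 20001\right) = \left(-54132\right) \left(-31394\right) = 1699420008$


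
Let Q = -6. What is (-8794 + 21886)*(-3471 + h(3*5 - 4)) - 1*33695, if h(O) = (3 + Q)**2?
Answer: -45358199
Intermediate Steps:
h(O) = 9 (h(O) = (3 - 6)**2 = (-3)**2 = 9)
(-8794 + 21886)*(-3471 + h(3*5 - 4)) - 1*33695 = (-8794 + 21886)*(-3471 + 9) - 1*33695 = 13092*(-3462) - 33695 = -45324504 - 33695 = -45358199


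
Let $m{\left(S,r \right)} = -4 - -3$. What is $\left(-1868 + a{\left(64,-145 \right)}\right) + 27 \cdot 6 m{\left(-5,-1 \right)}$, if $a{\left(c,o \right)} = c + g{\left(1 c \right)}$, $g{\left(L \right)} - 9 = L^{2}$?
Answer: $2139$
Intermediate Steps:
$g{\left(L \right)} = 9 + L^{2}$
$m{\left(S,r \right)} = -1$ ($m{\left(S,r \right)} = -4 + 3 = -1$)
$a{\left(c,o \right)} = 9 + c + c^{2}$ ($a{\left(c,o \right)} = c + \left(9 + \left(1 c\right)^{2}\right) = c + \left(9 + c^{2}\right) = 9 + c + c^{2}$)
$\left(-1868 + a{\left(64,-145 \right)}\right) + 27 \cdot 6 m{\left(-5,-1 \right)} = \left(-1868 + \left(9 + 64 + 64^{2}\right)\right) + 27 \cdot 6 \left(-1\right) = \left(-1868 + \left(9 + 64 + 4096\right)\right) + 162 \left(-1\right) = \left(-1868 + 4169\right) - 162 = 2301 - 162 = 2139$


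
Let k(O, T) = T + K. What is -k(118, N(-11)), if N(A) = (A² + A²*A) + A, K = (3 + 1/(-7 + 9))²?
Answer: 4835/4 ≈ 1208.8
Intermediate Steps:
K = 49/4 (K = (3 + 1/2)² = (3 + ½)² = (7/2)² = 49/4 ≈ 12.250)
N(A) = A + A² + A³ (N(A) = (A² + A³) + A = A + A² + A³)
k(O, T) = 49/4 + T (k(O, T) = T + 49/4 = 49/4 + T)
-k(118, N(-11)) = -(49/4 - 11*(1 - 11 + (-11)²)) = -(49/4 - 11*(1 - 11 + 121)) = -(49/4 - 11*111) = -(49/4 - 1221) = -1*(-4835/4) = 4835/4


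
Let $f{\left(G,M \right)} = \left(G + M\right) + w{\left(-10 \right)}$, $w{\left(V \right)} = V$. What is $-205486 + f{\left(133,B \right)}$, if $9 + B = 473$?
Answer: $-204899$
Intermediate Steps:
$B = 464$ ($B = -9 + 473 = 464$)
$f{\left(G,M \right)} = -10 + G + M$ ($f{\left(G,M \right)} = \left(G + M\right) - 10 = -10 + G + M$)
$-205486 + f{\left(133,B \right)} = -205486 + \left(-10 + 133 + 464\right) = -205486 + 587 = -204899$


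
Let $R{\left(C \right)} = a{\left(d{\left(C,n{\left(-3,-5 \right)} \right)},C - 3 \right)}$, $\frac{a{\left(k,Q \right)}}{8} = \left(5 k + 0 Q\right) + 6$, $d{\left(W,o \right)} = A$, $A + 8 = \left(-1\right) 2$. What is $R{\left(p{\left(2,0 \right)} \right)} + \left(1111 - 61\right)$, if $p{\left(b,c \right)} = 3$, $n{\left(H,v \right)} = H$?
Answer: $698$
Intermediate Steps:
$A = -10$ ($A = -8 - 2 = -10$)
$d{\left(W,o \right)} = -10$
$a{\left(k,Q \right)} = 48 + 40 k$ ($a{\left(k,Q \right)} = 8 \left(\left(5 k + 0 Q\right) + 6\right) = 8 \left(\left(5 k + 0\right) + 6\right) = 8 \left(5 k + 6\right) = 8 \left(6 + 5 k\right) = 48 + 40 k$)
$R{\left(C \right)} = -352$ ($R{\left(C \right)} = 48 + 40 \left(-10\right) = 48 - 400 = -352$)
$R{\left(p{\left(2,0 \right)} \right)} + \left(1111 - 61\right) = -352 + \left(1111 - 61\right) = -352 + 1050 = 698$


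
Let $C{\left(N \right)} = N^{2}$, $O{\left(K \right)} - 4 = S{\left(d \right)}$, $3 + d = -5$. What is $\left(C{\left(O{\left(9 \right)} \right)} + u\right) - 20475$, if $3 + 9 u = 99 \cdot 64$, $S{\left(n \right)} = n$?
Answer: $- \frac{59266}{3} \approx -19755.0$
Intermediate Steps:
$d = -8$ ($d = -3 - 5 = -8$)
$O{\left(K \right)} = -4$ ($O{\left(K \right)} = 4 - 8 = -4$)
$u = \frac{2111}{3}$ ($u = - \frac{1}{3} + \frac{99 \cdot 64}{9} = - \frac{1}{3} + \frac{1}{9} \cdot 6336 = - \frac{1}{3} + 704 = \frac{2111}{3} \approx 703.67$)
$\left(C{\left(O{\left(9 \right)} \right)} + u\right) - 20475 = \left(\left(-4\right)^{2} + \frac{2111}{3}\right) - 20475 = \left(16 + \frac{2111}{3}\right) - 20475 = \frac{2159}{3} - 20475 = - \frac{59266}{3}$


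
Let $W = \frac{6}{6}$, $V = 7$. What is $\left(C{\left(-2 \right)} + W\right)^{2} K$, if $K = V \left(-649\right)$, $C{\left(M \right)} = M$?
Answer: $-4543$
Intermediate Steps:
$W = 1$ ($W = 6 \cdot \frac{1}{6} = 1$)
$K = -4543$ ($K = 7 \left(-649\right) = -4543$)
$\left(C{\left(-2 \right)} + W\right)^{2} K = \left(-2 + 1\right)^{2} \left(-4543\right) = \left(-1\right)^{2} \left(-4543\right) = 1 \left(-4543\right) = -4543$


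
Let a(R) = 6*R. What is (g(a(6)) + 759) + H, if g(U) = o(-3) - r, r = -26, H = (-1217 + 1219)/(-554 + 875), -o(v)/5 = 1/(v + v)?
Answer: 504509/642 ≈ 785.84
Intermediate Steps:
o(v) = -5/(2*v) (o(v) = -5/(v + v) = -5*1/(2*v) = -5/(2*v))
H = 2/321 ≈ 0.0062305
g(U) = 161/6 (g(U) = -5/2/(-3) - 1*(-26) = -5/2*(-⅓) + 26 = ⅚ + 26 = 161/6)
(g(a(6)) + 759) + H = (161/6 + 759) + 2/321 = 4715/6 + 2/321 = 504509/642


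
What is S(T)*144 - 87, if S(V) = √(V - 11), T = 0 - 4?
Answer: -87 + 144*I*√15 ≈ -87.0 + 557.71*I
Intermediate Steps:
T = -4
S(V) = √(-11 + V)
S(T)*144 - 87 = √(-11 - 4)*144 - 87 = √(-15)*144 - 87 = (I*√15)*144 - 87 = 144*I*√15 - 87 = -87 + 144*I*√15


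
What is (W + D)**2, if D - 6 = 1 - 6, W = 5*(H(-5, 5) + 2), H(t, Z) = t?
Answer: 196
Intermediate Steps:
W = -15 (W = 5*(-5 + 2) = 5*(-3) = -15)
D = 1 (D = 6 + (1 - 6) = 6 - 5 = 1)
(W + D)**2 = (-15 + 1)**2 = (-14)**2 = 196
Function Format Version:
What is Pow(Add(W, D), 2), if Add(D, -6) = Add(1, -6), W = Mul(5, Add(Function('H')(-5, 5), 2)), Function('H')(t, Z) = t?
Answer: 196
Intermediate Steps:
W = -15 (W = Mul(5, Add(-5, 2)) = Mul(5, -3) = -15)
D = 1 (D = Add(6, Add(1, -6)) = Add(6, -5) = 1)
Pow(Add(W, D), 2) = Pow(Add(-15, 1), 2) = Pow(-14, 2) = 196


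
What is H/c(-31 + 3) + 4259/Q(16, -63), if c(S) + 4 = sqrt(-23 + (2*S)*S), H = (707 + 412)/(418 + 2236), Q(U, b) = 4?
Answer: 8641447549/8115932 + 1119*sqrt(1545)/4057966 ≈ 1064.8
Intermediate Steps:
H = 1119/2654 ≈ 0.42163
c(S) = -4 + sqrt(-23 + 2*S**2) (c(S) = -4 + sqrt(-23 + (2*S)*S) = -4 + sqrt(-23 + 2*S**2))
H/c(-31 + 3) + 4259/Q(16, -63) = 1119/(2654*(-4 + sqrt(-23 + 2*(-31 + 3)**2))) + 4259/4 = 1119/(2654*(-4 + sqrt(-23 + 2*(-28)**2))) + 4259*(1/4) = 1119/(2654*(-4 + sqrt(-23 + 2*784))) + 4259/4 = 1119/(2654*(-4 + sqrt(-23 + 1568))) + 4259/4 = 1119/(2654*(-4 + sqrt(1545))) + 4259/4 = 4259/4 + 1119/(2654*(-4 + sqrt(1545)))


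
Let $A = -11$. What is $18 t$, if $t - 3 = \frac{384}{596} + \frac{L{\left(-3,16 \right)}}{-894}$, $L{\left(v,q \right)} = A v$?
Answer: $\frac{9675}{149} \approx 64.933$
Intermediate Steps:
$L{\left(v,q \right)} = - 11 v$
$t = \frac{1075}{298}$ ($t = 3 + \left(\frac{384}{596} + \frac{\left(-11\right) \left(-3\right)}{-894}\right) = 3 + \left(384 \cdot \frac{1}{596} + 33 \left(- \frac{1}{894}\right)\right) = 3 + \left(\frac{96}{149} - \frac{11}{298}\right) = 3 + \frac{181}{298} = \frac{1075}{298} \approx 3.6074$)
$18 t = 18 \cdot \frac{1075}{298} = \frac{9675}{149}$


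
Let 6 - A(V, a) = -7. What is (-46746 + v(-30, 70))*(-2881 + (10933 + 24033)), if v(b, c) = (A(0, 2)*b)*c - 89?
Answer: -2378621475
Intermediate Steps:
A(V, a) = 13 (A(V, a) = 6 - 1*(-7) = 6 + 7 = 13)
v(b, c) = -89 + 13*b*c (v(b, c) = (13*b)*c - 89 = 13*b*c - 89 = -89 + 13*b*c)
(-46746 + v(-30, 70))*(-2881 + (10933 + 24033)) = (-46746 + (-89 + 13*(-30)*70))*(-2881 + (10933 + 24033)) = (-46746 + (-89 - 27300))*(-2881 + 34966) = (-46746 - 27389)*32085 = -74135*32085 = -2378621475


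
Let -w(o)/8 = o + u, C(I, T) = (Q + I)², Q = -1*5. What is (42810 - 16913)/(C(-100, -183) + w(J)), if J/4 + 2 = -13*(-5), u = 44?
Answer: 25897/8657 ≈ 2.9915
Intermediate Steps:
Q = -5
J = 252 (J = -8 + 4*(-13*(-5)) = -8 + 4*65 = -8 + 260 = 252)
C(I, T) = (-5 + I)²
w(o) = -352 - 8*o (w(o) = -8*(o + 44) = -8*(44 + o) = -352 - 8*o)
(42810 - 16913)/(C(-100, -183) + w(J)) = (42810 - 16913)/((-5 - 100)² + (-352 - 8*252)) = 25897/((-105)² + (-352 - 2016)) = 25897/(11025 - 2368) = 25897/8657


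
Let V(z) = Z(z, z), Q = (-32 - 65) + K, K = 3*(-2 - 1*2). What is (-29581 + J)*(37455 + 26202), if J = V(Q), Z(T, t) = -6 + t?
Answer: -1890358272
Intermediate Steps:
K = -12 (K = 3*(-2 - 2) = 3*(-4) = -12)
Q = -109 (Q = (-32 - 65) - 12 = -97 - 12 = -109)
V(z) = -6 + z
J = -115 (J = -6 - 109 = -115)
(-29581 + J)*(37455 + 26202) = (-29581 - 115)*(37455 + 26202) = -29696*63657 = -1890358272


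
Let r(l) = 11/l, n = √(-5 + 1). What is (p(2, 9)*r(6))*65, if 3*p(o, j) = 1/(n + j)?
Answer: 143/34 - 143*I/153 ≈ 4.2059 - 0.93464*I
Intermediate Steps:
n = 2*I (n = √(-4) = 2*I ≈ 2.0*I)
p(o, j) = 1/(3*(j + 2*I)) (p(o, j) = 1/(3*(2*I + j)) = 1/(3*(j + 2*I)))
(p(2, 9)*r(6))*65 = ((1/(3*(9 + 2*I)))*(11/6))*65 = ((((9 - 2*I)/85)/3)*(11*(⅙)))*65 = (((9 - 2*I)/255)*(11/6))*65 = (11*(9 - 2*I)/1530)*65 = 143*(9 - 2*I)/306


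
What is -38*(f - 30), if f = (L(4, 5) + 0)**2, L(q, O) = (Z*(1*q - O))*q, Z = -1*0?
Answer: 1140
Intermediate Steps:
Z = 0
L(q, O) = 0 (L(q, O) = (0*(1*q - O))*q = (0*(q - O))*q = 0*q = 0)
f = 0 (f = (0 + 0)**2 = 0**2 = 0)
-38*(f - 30) = -38*(0 - 30) = -38*(-30) = 1140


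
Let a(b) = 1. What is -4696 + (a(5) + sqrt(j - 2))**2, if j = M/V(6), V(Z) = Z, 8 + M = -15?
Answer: -28205/6 + I*sqrt(210)/3 ≈ -4700.8 + 4.8305*I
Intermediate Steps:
M = -23 (M = -8 - 15 = -23)
j = -23/6 ≈ -3.8333
-4696 + (a(5) + sqrt(j - 2))**2 = -4696 + (1 + sqrt(-23/6 - 2))**2 = -4696 + (1 + sqrt(-35/6))**2 = -4696 + (1 + I*sqrt(210)/6)**2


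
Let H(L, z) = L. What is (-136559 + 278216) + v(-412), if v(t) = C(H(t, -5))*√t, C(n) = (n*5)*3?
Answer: 141657 - 12360*I*√103 ≈ 1.4166e+5 - 1.2544e+5*I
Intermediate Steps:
C(n) = 15*n (C(n) = (5*n)*3 = 15*n)
v(t) = 15*t^(3/2) (v(t) = (15*t)*√t = 15*t^(3/2))
(-136559 + 278216) + v(-412) = (-136559 + 278216) + 15*(-412)^(3/2) = 141657 + 15*(-824*I*√103) = 141657 - 12360*I*√103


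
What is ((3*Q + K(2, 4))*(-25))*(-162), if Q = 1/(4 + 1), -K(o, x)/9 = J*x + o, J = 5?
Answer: -799470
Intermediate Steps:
K(o, x) = -45*x - 9*o (K(o, x) = -9*(5*x + o) = -9*(o + 5*x) = -45*x - 9*o)
Q = ⅕ (Q = 1/5 = ⅕ ≈ 0.20000)
((3*Q + K(2, 4))*(-25))*(-162) = ((3*(⅕) + (-45*4 - 9*2))*(-25))*(-162) = ((⅗ + (-180 - 18))*(-25))*(-162) = ((⅗ - 198)*(-25))*(-162) = -987/5*(-25)*(-162) = 4935*(-162) = -799470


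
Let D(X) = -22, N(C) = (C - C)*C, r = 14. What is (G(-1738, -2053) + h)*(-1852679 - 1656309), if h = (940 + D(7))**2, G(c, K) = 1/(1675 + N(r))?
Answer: -4953156579056588/1675 ≈ -2.9571e+12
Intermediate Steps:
N(C) = 0 (N(C) = 0*C = 0)
G(c, K) = 1/1675 (G(c, K) = 1/(1675 + 0) = 1/1675)
h = 842724 (h = (940 - 22)**2 = 918**2 = 842724)
(G(-1738, -2053) + h)*(-1852679 - 1656309) = (1/1675 + 842724)*(-1852679 - 1656309) = (1411562701/1675)*(-3508988) = -4953156579056588/1675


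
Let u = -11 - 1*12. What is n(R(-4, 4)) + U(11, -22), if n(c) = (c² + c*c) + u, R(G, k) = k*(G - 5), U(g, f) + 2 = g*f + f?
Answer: 2303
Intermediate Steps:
u = -23 (u = -11 - 12 = -23)
U(g, f) = -2 + f + f*g (U(g, f) = -2 + (g*f + f) = -2 + (f*g + f) = -2 + (f + f*g) = -2 + f + f*g)
R(G, k) = k*(-5 + G)
n(c) = -23 + 2*c² (n(c) = (c² + c*c) - 23 = (c² + c²) - 23 = 2*c² - 23 = -23 + 2*c²)
n(R(-4, 4)) + U(11, -22) = (-23 + 2*(4*(-5 - 4))²) + (-2 - 22 - 22*11) = (-23 + 2*(4*(-9))²) + (-2 - 22 - 242) = (-23 + 2*(-36)²) - 266 = (-23 + 2*1296) - 266 = (-23 + 2592) - 266 = 2569 - 266 = 2303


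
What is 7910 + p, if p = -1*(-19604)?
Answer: 27514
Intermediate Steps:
p = 19604
7910 + p = 7910 + 19604 = 27514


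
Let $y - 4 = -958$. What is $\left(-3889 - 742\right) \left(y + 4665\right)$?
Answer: $-17185641$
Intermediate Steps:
$y = -954$ ($y = 4 - 958 = -954$)
$\left(-3889 - 742\right) \left(y + 4665\right) = \left(-3889 - 742\right) \left(-954 + 4665\right) = \left(-4631\right) 3711 = -17185641$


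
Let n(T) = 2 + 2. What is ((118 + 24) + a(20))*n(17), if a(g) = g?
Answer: 648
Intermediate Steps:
n(T) = 4
((118 + 24) + a(20))*n(17) = ((118 + 24) + 20)*4 = (142 + 20)*4 = 162*4 = 648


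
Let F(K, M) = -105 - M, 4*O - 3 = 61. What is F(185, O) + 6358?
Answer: 6237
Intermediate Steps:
O = 16 (O = 3/4 + (1/4)*61 = 3/4 + 61/4 = 16)
F(185, O) + 6358 = (-105 - 1*16) + 6358 = (-105 - 16) + 6358 = -121 + 6358 = 6237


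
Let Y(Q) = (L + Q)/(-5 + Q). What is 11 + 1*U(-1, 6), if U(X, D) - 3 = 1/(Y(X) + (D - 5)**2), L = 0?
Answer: 104/7 ≈ 14.857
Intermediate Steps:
Y(Q) = Q/(-5 + Q) (Y(Q) = (0 + Q)/(-5 + Q) = Q/(-5 + Q))
U(X, D) = 3 + 1/((-5 + D)**2 + X/(-5 + X)) (U(X, D) = 3 + 1/(X/(-5 + X) + (D - 5)**2) = 3 + 1/(X/(-5 + X) + (-5 + D)**2) = 3 + 1/((-5 + D)**2 + X/(-5 + X)))
11 + 1*U(-1, 6) = 11 + 1*((3*(-1) + (1 + 3*(-5 + 6)**2)*(-5 - 1))/(-1 + (-5 + 6)**2*(-5 - 1))) = 11 + 1*((-3 + (1 + 3*1**2)*(-6))/(-1 + 1**2*(-6))) = 11 + 1*((-3 + (1 + 3*1)*(-6))/(-1 + 1*(-6))) = 11 + 1*((-3 + (1 + 3)*(-6))/(-1 - 6)) = 11 + 1*((-3 + 4*(-6))/(-7)) = 11 + 1*(-(-3 - 24)/7) = 11 + 1*(-1/7*(-27)) = 11 + 1*(27/7) = 11 + 27/7 = 104/7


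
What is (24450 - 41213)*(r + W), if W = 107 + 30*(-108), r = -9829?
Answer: 217282006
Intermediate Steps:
W = -3133 (W = 107 - 3240 = -3133)
(24450 - 41213)*(r + W) = (24450 - 41213)*(-9829 - 3133) = -16763*(-12962) = 217282006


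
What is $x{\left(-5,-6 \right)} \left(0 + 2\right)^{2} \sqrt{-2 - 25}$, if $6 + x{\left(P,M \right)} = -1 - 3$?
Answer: $- 120 i \sqrt{3} \approx - 207.85 i$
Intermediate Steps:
$x{\left(P,M \right)} = -10$ ($x{\left(P,M \right)} = -6 - 4 = -10$)
$x{\left(-5,-6 \right)} \left(0 + 2\right)^{2} \sqrt{-2 - 25} = - 10 \left(0 + 2\right)^{2} \sqrt{-2 - 25} = - 10 \cdot 2^{2} \sqrt{-2 - 25} = \left(-10\right) 4 \sqrt{-27} = - 40 \cdot 3 i \sqrt{3} = - 120 i \sqrt{3}$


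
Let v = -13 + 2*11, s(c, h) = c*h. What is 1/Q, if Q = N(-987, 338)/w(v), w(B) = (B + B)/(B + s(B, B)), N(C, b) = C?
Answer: -1/4935 ≈ -0.00020263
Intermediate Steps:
v = 9 (v = -13 + 22 = 9)
w(B) = 2*B/(B + B²) (w(B) = (B + B)/(B + B*B) = (2*B)/(B + B²) = 2*B/(B + B²))
Q = -4935 (Q = -987/(2/(1 + 9)) = -987/(2/10) = -987/(2*(⅒)) = -987/⅕ = -987*5 = -4935)
1/Q = 1/(-4935) = -1/4935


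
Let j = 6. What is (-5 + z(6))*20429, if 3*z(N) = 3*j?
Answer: 20429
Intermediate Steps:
z(N) = 6 (z(N) = (3*6)/3 = (1/3)*18 = 6)
(-5 + z(6))*20429 = (-5 + 6)*20429 = 1*20429 = 20429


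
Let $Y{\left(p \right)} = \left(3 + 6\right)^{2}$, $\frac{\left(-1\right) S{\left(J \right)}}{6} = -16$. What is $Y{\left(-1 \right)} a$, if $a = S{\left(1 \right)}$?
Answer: $7776$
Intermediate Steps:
$S{\left(J \right)} = 96$ ($S{\left(J \right)} = \left(-6\right) \left(-16\right) = 96$)
$Y{\left(p \right)} = 81$ ($Y{\left(p \right)} = 9^{2} = 81$)
$a = 96$
$Y{\left(-1 \right)} a = 81 \cdot 96 = 7776$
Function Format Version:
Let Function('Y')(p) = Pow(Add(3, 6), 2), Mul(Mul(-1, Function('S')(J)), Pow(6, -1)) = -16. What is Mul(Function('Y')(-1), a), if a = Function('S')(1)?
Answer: 7776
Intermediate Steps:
Function('S')(J) = 96 (Function('S')(J) = Mul(-6, -16) = 96)
Function('Y')(p) = 81 (Function('Y')(p) = Pow(9, 2) = 81)
a = 96
Mul(Function('Y')(-1), a) = Mul(81, 96) = 7776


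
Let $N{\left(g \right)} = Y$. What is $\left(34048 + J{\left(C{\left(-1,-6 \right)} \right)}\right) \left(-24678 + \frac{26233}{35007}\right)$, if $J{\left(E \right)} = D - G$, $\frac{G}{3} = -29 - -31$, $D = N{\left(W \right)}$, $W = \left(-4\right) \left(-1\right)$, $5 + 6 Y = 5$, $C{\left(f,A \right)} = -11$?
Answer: $- \frac{29408084255546}{35007} \approx -8.4006 \cdot 10^{8}$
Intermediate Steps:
$Y = 0$ ($Y = - \frac{5}{6} + \frac{1}{6} \cdot 5 = - \frac{5}{6} + \frac{5}{6} = 0$)
$W = 4$
$N{\left(g \right)} = 0$
$D = 0$
$G = 6$ ($G = 3 \left(-29 - -31\right) = 3 \left(-29 + 31\right) = 3 \cdot 2 = 6$)
$J{\left(E \right)} = -6$ ($J{\left(E \right)} = 0 - 6 = -6$)
$\left(34048 + J{\left(C{\left(-1,-6 \right)} \right)}\right) \left(-24678 + \frac{26233}{35007}\right) = \left(34048 - 6\right) \left(-24678 + \frac{26233}{35007}\right) = 34042 \left(-24678 + 26233 \cdot \frac{1}{35007}\right) = 34042 \left(-24678 + \frac{26233}{35007}\right) = 34042 \left(- \frac{863876513}{35007}\right) = - \frac{29408084255546}{35007}$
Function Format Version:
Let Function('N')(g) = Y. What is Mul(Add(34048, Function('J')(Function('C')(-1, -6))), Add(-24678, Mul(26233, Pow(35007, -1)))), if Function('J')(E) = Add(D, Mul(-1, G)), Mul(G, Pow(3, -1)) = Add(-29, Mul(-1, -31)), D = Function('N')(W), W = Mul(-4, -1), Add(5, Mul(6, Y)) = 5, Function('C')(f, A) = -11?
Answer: Rational(-29408084255546, 35007) ≈ -8.4006e+8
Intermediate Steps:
Y = 0 (Y = Add(Rational(-5, 6), Mul(Rational(1, 6), 5)) = Add(Rational(-5, 6), Rational(5, 6)) = 0)
W = 4
Function('N')(g) = 0
D = 0
G = 6 (G = Mul(3, Add(-29, Mul(-1, -31))) = Mul(3, Add(-29, 31)) = Mul(3, 2) = 6)
Function('J')(E) = -6 (Function('J')(E) = Add(0, Mul(-1, 6)) = Add(0, -6) = -6)
Mul(Add(34048, Function('J')(Function('C')(-1, -6))), Add(-24678, Mul(26233, Pow(35007, -1)))) = Mul(Add(34048, -6), Add(-24678, Mul(26233, Pow(35007, -1)))) = Mul(34042, Add(-24678, Mul(26233, Rational(1, 35007)))) = Mul(34042, Add(-24678, Rational(26233, 35007))) = Mul(34042, Rational(-863876513, 35007)) = Rational(-29408084255546, 35007)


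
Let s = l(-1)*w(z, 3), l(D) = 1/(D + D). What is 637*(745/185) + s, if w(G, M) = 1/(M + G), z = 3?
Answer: 1138919/444 ≈ 2565.1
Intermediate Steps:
w(G, M) = 1/(G + M)
l(D) = 1/(2*D)
s = -1/12 (s = ((½)/(-1))/(3 + 3) = ((½)*(-1))/6 = -½*⅙ = -1/12 ≈ -0.083333)
637*(745/185) + s = 637*(745/185) - 1/12 = 637*(745*(1/185)) - 1/12 = 637*(149/37) - 1/12 = 94913/37 - 1/12 = 1138919/444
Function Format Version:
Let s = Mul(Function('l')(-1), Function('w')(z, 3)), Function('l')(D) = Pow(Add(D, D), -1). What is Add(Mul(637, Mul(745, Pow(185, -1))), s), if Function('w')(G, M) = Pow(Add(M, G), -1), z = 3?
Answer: Rational(1138919, 444) ≈ 2565.1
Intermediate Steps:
Function('w')(G, M) = Pow(Add(G, M), -1)
Function('l')(D) = Mul(Rational(1, 2), Pow(D, -1)) (Function('l')(D) = Pow(Mul(2, D), -1) = Mul(Rational(1, 2), Pow(D, -1)))
s = Rational(-1, 12) (s = Mul(Mul(Rational(1, 2), Pow(-1, -1)), Pow(Add(3, 3), -1)) = Mul(Mul(Rational(1, 2), -1), Pow(6, -1)) = Mul(Rational(-1, 2), Rational(1, 6)) = Rational(-1, 12) ≈ -0.083333)
Add(Mul(637, Mul(745, Pow(185, -1))), s) = Add(Mul(637, Mul(745, Pow(185, -1))), Rational(-1, 12)) = Add(Mul(637, Mul(745, Rational(1, 185))), Rational(-1, 12)) = Add(Mul(637, Rational(149, 37)), Rational(-1, 12)) = Add(Rational(94913, 37), Rational(-1, 12)) = Rational(1138919, 444)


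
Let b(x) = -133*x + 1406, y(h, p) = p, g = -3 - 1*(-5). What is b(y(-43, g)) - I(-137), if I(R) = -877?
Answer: 2017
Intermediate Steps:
g = 2 (g = -3 + 5 = 2)
b(x) = 1406 - 133*x
b(y(-43, g)) - I(-137) = (1406 - 133*2) - 1*(-877) = (1406 - 266) + 877 = 1140 + 877 = 2017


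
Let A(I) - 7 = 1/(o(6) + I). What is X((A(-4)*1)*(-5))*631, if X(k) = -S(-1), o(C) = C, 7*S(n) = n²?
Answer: -631/7 ≈ -90.143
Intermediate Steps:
S(n) = n²/7
A(I) = 7 + 1/(6 + I)
X(k) = -⅐ (X(k) = -(-1)²/7 = -1/7 = -1*⅐ = -⅐)
X((A(-4)*1)*(-5))*631 = -⅐*631 = -631/7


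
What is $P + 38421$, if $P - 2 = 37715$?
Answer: $76138$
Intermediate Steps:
$P = 37717$ ($P = 2 + 37715 = 37717$)
$P + 38421 = 37717 + 38421 = 76138$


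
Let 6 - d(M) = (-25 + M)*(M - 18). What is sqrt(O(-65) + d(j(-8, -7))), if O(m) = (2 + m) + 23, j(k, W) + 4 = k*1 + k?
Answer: 4*I*sqrt(109) ≈ 41.761*I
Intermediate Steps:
j(k, W) = -4 + 2*k (j(k, W) = -4 + (k*1 + k) = -4 + (k + k) = -4 + 2*k)
d(M) = 6 - (-25 + M)*(-18 + M) (d(M) = 6 - (-25 + M)*(M - 18) = 6 - (-25 + M)*(-18 + M))
O(m) = 25 + m
sqrt(O(-65) + d(j(-8, -7))) = sqrt((25 - 65) + (-444 - (-4 + 2*(-8))**2 + 43*(-4 + 2*(-8)))) = sqrt(-40 + (-444 - (-4 - 16)**2 + 43*(-4 - 16))) = sqrt(-40 + (-444 - 1*(-20)**2 + 43*(-20))) = sqrt(-40 + (-444 - 1*400 - 860)) = sqrt(-40 + (-444 - 400 - 860)) = sqrt(-40 - 1704) = sqrt(-1744) = 4*I*sqrt(109)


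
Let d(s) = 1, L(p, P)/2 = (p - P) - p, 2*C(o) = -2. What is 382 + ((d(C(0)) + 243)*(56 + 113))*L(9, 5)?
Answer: -411978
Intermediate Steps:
C(o) = -1 (C(o) = (½)*(-2) = -1)
L(p, P) = -2*P (L(p, P) = 2*((p - P) - p) = 2*(-P) = -2*P)
382 + ((d(C(0)) + 243)*(56 + 113))*L(9, 5) = 382 + ((1 + 243)*(56 + 113))*(-2*5) = 382 + (244*169)*(-10) = 382 + 41236*(-10) = 382 - 412360 = -411978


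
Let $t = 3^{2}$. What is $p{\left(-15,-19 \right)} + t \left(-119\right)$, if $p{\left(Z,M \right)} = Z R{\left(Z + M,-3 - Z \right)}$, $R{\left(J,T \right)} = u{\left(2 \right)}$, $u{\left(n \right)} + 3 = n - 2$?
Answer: $-1026$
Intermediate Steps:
$u{\left(n \right)} = -5 + n$ ($u{\left(n \right)} = -3 + \left(n - 2\right) = -3 + \left(-2 + n\right) = -5 + n$)
$t = 9$
$R{\left(J,T \right)} = -3$ ($R{\left(J,T \right)} = -5 + 2 = -3$)
$p{\left(Z,M \right)} = - 3 Z$ ($p{\left(Z,M \right)} = Z \left(-3\right) = - 3 Z$)
$p{\left(-15,-19 \right)} + t \left(-119\right) = \left(-3\right) \left(-15\right) + 9 \left(-119\right) = 45 - 1071 = -1026$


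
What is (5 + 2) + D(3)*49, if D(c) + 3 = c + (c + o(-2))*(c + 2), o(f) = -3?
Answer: 7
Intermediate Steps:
D(c) = -3 + c + (-3 + c)*(2 + c) (D(c) = -3 + (c + (c - 3)*(c + 2)) = -3 + (c + (-3 + c)*(2 + c)) = -3 + c + (-3 + c)*(2 + c))
(5 + 2) + D(3)*49 = (5 + 2) + (-9 + 3²)*49 = 7 + (-9 + 9)*49 = 7 + 0*49 = 7 + 0 = 7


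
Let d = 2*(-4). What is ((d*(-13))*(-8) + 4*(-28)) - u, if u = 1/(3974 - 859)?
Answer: -2940561/3115 ≈ -944.00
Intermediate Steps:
d = -8
u = 1/3115 ≈ 0.00032103
((d*(-13))*(-8) + 4*(-28)) - u = (-8*(-13)*(-8) + 4*(-28)) - 1*1/3115 = (104*(-8) - 112) - 1/3115 = (-832 - 112) - 1/3115 = -944 - 1/3115 = -2940561/3115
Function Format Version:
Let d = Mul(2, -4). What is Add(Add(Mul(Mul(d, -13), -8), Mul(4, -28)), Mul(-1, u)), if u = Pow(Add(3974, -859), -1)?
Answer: Rational(-2940561, 3115) ≈ -944.00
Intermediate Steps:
d = -8
u = Rational(1, 3115) (u = Pow(3115, -1) = Rational(1, 3115) ≈ 0.00032103)
Add(Add(Mul(Mul(d, -13), -8), Mul(4, -28)), Mul(-1, u)) = Add(Add(Mul(Mul(-8, -13), -8), Mul(4, -28)), Mul(-1, Rational(1, 3115))) = Add(Add(Mul(104, -8), -112), Rational(-1, 3115)) = Add(Add(-832, -112), Rational(-1, 3115)) = Add(-944, Rational(-1, 3115)) = Rational(-2940561, 3115)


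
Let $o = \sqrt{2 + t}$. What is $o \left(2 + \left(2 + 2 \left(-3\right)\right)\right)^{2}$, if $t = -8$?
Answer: $4 i \sqrt{6} \approx 9.798 i$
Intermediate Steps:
$o = i \sqrt{6}$ ($o = \sqrt{2 - 8} = \sqrt{-6} = i \sqrt{6} \approx 2.4495 i$)
$o \left(2 + \left(2 + 2 \left(-3\right)\right)\right)^{2} = i \sqrt{6} \left(2 + \left(2 + 2 \left(-3\right)\right)\right)^{2} = i \sqrt{6} \left(2 + \left(2 - 6\right)\right)^{2} = i \sqrt{6} \left(2 - 4\right)^{2} = i \sqrt{6} \left(-2\right)^{2} = i \sqrt{6} \cdot 4 = 4 i \sqrt{6}$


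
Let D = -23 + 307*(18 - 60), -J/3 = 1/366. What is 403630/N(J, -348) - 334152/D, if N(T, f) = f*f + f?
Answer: 22782273811/779902626 ≈ 29.212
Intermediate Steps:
J = -1/122 (J = -3/366 = -3*1/366 = -1/122 ≈ -0.0081967)
N(T, f) = f + f**2 (N(T, f) = f**2 + f = f + f**2)
D = -12917 (D = -23 + 307*(-42) = -23 - 12894 = -12917)
403630/N(J, -348) - 334152/D = 403630/((-348*(1 - 348))) - 334152/(-12917) = 403630/((-348*(-347))) - 334152*(-1/12917) = 403630/120756 + 334152/12917 = 403630*(1/120756) + 334152/12917 = 201815/60378 + 334152/12917 = 22782273811/779902626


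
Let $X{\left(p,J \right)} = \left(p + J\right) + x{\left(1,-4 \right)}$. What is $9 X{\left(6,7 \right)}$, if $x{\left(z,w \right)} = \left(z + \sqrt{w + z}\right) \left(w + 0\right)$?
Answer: $81 - 36 i \sqrt{3} \approx 81.0 - 62.354 i$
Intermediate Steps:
$x{\left(z,w \right)} = w \left(z + \sqrt{w + z}\right)$ ($x{\left(z,w \right)} = \left(z + \sqrt{w + z}\right) w = w \left(z + \sqrt{w + z}\right)$)
$X{\left(p,J \right)} = -4 + J + p - 4 i \sqrt{3}$ ($X{\left(p,J \right)} = \left(p + J\right) - 4 \left(1 + \sqrt{-4 + 1}\right) = \left(J + p\right) - 4 \left(1 + \sqrt{-3}\right) = \left(J + p\right) - 4 \left(1 + i \sqrt{3}\right) = \left(J + p\right) - \left(4 + 4 i \sqrt{3}\right) = -4 + J + p - 4 i \sqrt{3}$)
$9 X{\left(6,7 \right)} = 9 \left(-4 + 7 + 6 - 4 i \sqrt{3}\right) = 9 \left(9 - 4 i \sqrt{3}\right) = 81 - 36 i \sqrt{3}$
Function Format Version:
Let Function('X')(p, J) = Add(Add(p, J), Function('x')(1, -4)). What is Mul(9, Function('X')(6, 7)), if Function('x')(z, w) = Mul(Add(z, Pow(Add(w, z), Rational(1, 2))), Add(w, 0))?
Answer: Add(81, Mul(-36, I, Pow(3, Rational(1, 2)))) ≈ Add(81.000, Mul(-62.354, I))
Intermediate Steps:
Function('x')(z, w) = Mul(w, Add(z, Pow(Add(w, z), Rational(1, 2)))) (Function('x')(z, w) = Mul(Add(z, Pow(Add(w, z), Rational(1, 2))), w) = Mul(w, Add(z, Pow(Add(w, z), Rational(1, 2)))))
Function('X')(p, J) = Add(-4, J, p, Mul(-4, I, Pow(3, Rational(1, 2)))) (Function('X')(p, J) = Add(Add(p, J), Mul(-4, Add(1, Pow(Add(-4, 1), Rational(1, 2))))) = Add(Add(J, p), Mul(-4, Add(1, Pow(-3, Rational(1, 2))))) = Add(Add(J, p), Mul(-4, Add(1, Mul(I, Pow(3, Rational(1, 2)))))) = Add(Add(J, p), Add(-4, Mul(-4, I, Pow(3, Rational(1, 2))))) = Add(-4, J, p, Mul(-4, I, Pow(3, Rational(1, 2)))))
Mul(9, Function('X')(6, 7)) = Mul(9, Add(-4, 7, 6, Mul(-4, I, Pow(3, Rational(1, 2))))) = Mul(9, Add(9, Mul(-4, I, Pow(3, Rational(1, 2))))) = Add(81, Mul(-36, I, Pow(3, Rational(1, 2))))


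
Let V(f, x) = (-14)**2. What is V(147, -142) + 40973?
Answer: 41169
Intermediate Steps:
V(f, x) = 196
V(147, -142) + 40973 = 196 + 40973 = 41169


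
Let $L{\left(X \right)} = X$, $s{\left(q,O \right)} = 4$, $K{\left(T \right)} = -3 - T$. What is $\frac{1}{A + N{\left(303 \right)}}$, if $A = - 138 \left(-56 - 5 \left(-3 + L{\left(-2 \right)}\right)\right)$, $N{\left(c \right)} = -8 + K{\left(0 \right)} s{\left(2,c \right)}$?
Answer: $\frac{1}{4258} \approx 0.00023485$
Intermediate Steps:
$N{\left(c \right)} = -20$ ($N{\left(c \right)} = -8 + \left(-3 - 0\right) 4 = -8 + \left(-3 + 0\right) 4 = -8 - 12 = -20$)
$A = 4278$ ($A = - 138 \left(-56 - 5 \left(-3 - 2\right)\right) = - 138 \left(-56 - -25\right) = - 138 \left(-56 + 25\right) = \left(-138\right) \left(-31\right) = 4278$)
$\frac{1}{A + N{\left(303 \right)}} = \frac{1}{4278 - 20} = \frac{1}{4258}$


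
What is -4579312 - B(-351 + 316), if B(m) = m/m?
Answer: -4579313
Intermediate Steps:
B(m) = 1
-4579312 - B(-351 + 316) = -4579312 - 1*1 = -4579312 - 1 = -4579313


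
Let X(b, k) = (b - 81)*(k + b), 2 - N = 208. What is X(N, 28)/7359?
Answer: 51086/7359 ≈ 6.9420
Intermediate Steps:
N = -206 (N = 2 - 1*208 = 2 - 208 = -206)
X(b, k) = (-81 + b)*(b + k)
X(N, 28)/7359 = ((-206)² - 81*(-206) - 81*28 - 206*28)/7359 = (42436 + 16686 - 2268 - 5768)*(1/7359) = 51086*(1/7359) = 51086/7359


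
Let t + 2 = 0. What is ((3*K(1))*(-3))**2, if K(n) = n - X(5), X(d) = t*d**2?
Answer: 210681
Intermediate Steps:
t = -2 (t = -2 + 0 = -2)
X(d) = -2*d**2
K(n) = 50 + n (K(n) = n - (-2)*5**2 = n - (-2)*25 = n - 1*(-50) = n + 50 = 50 + n)
((3*K(1))*(-3))**2 = ((3*(50 + 1))*(-3))**2 = ((3*51)*(-3))**2 = (153*(-3))**2 = (-459)**2 = 210681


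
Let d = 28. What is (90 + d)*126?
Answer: 14868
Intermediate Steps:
(90 + d)*126 = (90 + 28)*126 = 118*126 = 14868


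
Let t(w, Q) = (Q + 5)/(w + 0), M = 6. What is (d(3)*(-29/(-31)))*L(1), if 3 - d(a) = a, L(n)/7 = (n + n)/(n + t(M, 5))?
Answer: 0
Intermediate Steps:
t(w, Q) = (5 + Q)/w
L(n) = 14*n/(5/3 + n) (L(n) = 7*((n + n)/(n + (5 + 5)/6)) = 7*((2*n)/(n + (1/6)*10)) = 7*((2*n)/(n + 5/3)) = 7*((2*n)/(5/3 + n)) = 7*(2*n/(5/3 + n)) = 14*n/(5/3 + n))
d(a) = 3 - a
(d(3)*(-29/(-31)))*L(1) = ((3 - 1*3)*(-29/(-31)))*(42*1/(5 + 3*1)) = ((3 - 3)*(-29*(-1/31)))*(42*1/(5 + 3)) = (0*(29/31))*(42*1/8) = 0*(42*1*(1/8)) = 0*(21/4) = 0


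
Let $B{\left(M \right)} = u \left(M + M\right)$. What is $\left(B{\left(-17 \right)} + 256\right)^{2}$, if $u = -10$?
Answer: $355216$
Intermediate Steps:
$B{\left(M \right)} = - 20 M$ ($B{\left(M \right)} = - 10 \left(M + M\right) = - 10 \cdot 2 M = - 20 M$)
$\left(B{\left(-17 \right)} + 256\right)^{2} = \left(\left(-20\right) \left(-17\right) + 256\right)^{2} = \left(340 + 256\right)^{2} = 596^{2} = 355216$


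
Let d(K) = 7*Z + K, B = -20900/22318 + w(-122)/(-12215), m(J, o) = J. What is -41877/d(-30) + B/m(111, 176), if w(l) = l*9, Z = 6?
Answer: -211201493067737/60520390140 ≈ -3489.8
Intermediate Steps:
w(l) = 9*l
B = -115394168/136307185 (B = -20900/22318 + (9*(-122))/(-12215) = -20900*1/22318 - 1098*(-1/12215) = -10450/11159 + 1098/12215 = -115394168/136307185 ≈ -0.84657)
d(K) = 42 + K (d(K) = 7*6 + K = 42 + K)
-41877/d(-30) + B/m(111, 176) = -41877/(42 - 30) - 115394168/136307185/111 = -41877/12 - 115394168/136307185*1/111 = -41877*1/12 - 115394168/15130097535 = -13959/4 - 115394168/15130097535 = -211201493067737/60520390140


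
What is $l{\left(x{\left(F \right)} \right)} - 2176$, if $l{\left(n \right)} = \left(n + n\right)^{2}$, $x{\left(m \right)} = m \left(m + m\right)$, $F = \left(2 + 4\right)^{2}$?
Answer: $26871680$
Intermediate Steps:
$F = 36$ ($F = 6^{2} = 36$)
$x{\left(m \right)} = 2 m^{2}$ ($x{\left(m \right)} = m 2 m = 2 m^{2}$)
$l{\left(n \right)} = 4 n^{2}$ ($l{\left(n \right)} = \left(2 n\right)^{2} = 4 n^{2}$)
$l{\left(x{\left(F \right)} \right)} - 2176 = 4 \left(2 \cdot 36^{2}\right)^{2} - 2176 = 4 \left(2 \cdot 1296\right)^{2} - 2176 = 4 \cdot 2592^{2} - 2176 = 4 \cdot 6718464 - 2176 = 26873856 - 2176 = 26871680$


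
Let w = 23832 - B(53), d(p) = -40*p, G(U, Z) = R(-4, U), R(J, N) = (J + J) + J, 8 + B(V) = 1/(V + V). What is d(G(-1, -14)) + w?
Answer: 2577919/106 ≈ 24320.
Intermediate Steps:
B(V) = -8 + 1/(2*V) (B(V) = -8 + 1/(V + V) = -8 + 1/(2*V))
R(J, N) = 3*J (R(J, N) = 2*J + J = 3*J)
G(U, Z) = -12 (G(U, Z) = 3*(-4) = -12)
d(p) = -40*p
w = 2527039/106 (w = 23832 - (-8 + (1/2)/53) = 23832 - (-8 + (1/2)*(1/53)) = 23832 - (-8 + 1/106) = 23832 - 1*(-847/106) = 23832 + 847/106 = 2527039/106 ≈ 23840.)
d(G(-1, -14)) + w = -40*(-12) + 2527039/106 = 480 + 2527039/106 = 2577919/106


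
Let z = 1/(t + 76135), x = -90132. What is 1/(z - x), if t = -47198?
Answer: 28937/2608149685 ≈ 1.1095e-5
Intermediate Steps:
z = 1/28937 (z = 1/(-47198 + 76135) = 1/28937 ≈ 3.4558e-5)
1/(z - x) = 1/(1/28937 - 1*(-90132)) = 1/(1/28937 + 90132) = 1/(2608149685/28937) = 28937/2608149685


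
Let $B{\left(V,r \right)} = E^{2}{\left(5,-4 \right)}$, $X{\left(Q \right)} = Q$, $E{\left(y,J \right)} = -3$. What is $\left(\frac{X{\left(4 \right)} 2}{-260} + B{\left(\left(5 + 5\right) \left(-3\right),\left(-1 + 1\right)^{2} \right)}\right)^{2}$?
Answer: $\frac{339889}{4225} \approx 80.447$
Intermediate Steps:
$B{\left(V,r \right)} = 9$ ($B{\left(V,r \right)} = \left(-3\right)^{2} = 9$)
$\left(\frac{X{\left(4 \right)} 2}{-260} + B{\left(\left(5 + 5\right) \left(-3\right),\left(-1 + 1\right)^{2} \right)}\right)^{2} = \left(\frac{4 \cdot 2}{-260} + 9\right)^{2} = \left(8 \left(- \frac{1}{260}\right) + 9\right)^{2} = \left(- \frac{2}{65} + 9\right)^{2} = \left(\frac{583}{65}\right)^{2} = \frac{339889}{4225}$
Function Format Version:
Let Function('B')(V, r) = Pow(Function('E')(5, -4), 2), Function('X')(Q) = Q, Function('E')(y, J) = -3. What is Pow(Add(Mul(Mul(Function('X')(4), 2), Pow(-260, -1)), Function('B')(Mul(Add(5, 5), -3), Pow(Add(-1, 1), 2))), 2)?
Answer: Rational(339889, 4225) ≈ 80.447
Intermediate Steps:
Function('B')(V, r) = 9 (Function('B')(V, r) = Pow(-3, 2) = 9)
Pow(Add(Mul(Mul(Function('X')(4), 2), Pow(-260, -1)), Function('B')(Mul(Add(5, 5), -3), Pow(Add(-1, 1), 2))), 2) = Pow(Add(Mul(Mul(4, 2), Pow(-260, -1)), 9), 2) = Pow(Add(Mul(8, Rational(-1, 260)), 9), 2) = Pow(Add(Rational(-2, 65), 9), 2) = Pow(Rational(583, 65), 2) = Rational(339889, 4225)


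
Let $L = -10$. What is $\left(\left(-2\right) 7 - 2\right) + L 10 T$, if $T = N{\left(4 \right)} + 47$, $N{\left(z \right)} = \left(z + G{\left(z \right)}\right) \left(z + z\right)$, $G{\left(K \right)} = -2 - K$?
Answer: $-3116$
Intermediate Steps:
$N{\left(z \right)} = - 4 z$ ($N{\left(z \right)} = \left(z - \left(2 + z\right)\right) \left(z + z\right) = - 2 \cdot 2 z = - 4 z$)
$T = 31$ ($T = \left(-4\right) 4 + 47 = -16 + 47 = 31$)
$\left(\left(-2\right) 7 - 2\right) + L 10 T = \left(\left(-2\right) 7 - 2\right) + \left(-10\right) 10 \cdot 31 = \left(-14 - 2\right) - 3100 = -16 - 3100 = -3116$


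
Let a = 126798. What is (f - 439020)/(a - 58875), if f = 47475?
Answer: -43505/7547 ≈ -5.7645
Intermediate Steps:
(f - 439020)/(a - 58875) = (47475 - 439020)/(126798 - 58875) = -391545/67923 = -391545*1/67923 = -43505/7547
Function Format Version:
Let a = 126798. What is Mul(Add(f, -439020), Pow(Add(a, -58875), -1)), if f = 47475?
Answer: Rational(-43505, 7547) ≈ -5.7645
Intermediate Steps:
Mul(Add(f, -439020), Pow(Add(a, -58875), -1)) = Mul(Add(47475, -439020), Pow(Add(126798, -58875), -1)) = Mul(-391545, Pow(67923, -1)) = Mul(-391545, Rational(1, 67923)) = Rational(-43505, 7547)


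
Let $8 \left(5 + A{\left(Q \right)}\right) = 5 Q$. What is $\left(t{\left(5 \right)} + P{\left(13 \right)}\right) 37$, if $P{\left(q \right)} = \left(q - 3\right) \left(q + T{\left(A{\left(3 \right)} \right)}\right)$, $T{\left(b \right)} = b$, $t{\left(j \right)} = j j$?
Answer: $\frac{18315}{4} \approx 4578.8$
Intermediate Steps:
$A{\left(Q \right)} = -5 + \frac{5 Q}{8}$
$t{\left(j \right)} = j^{2}$
$P{\left(q \right)} = \left(-3 + q\right) \left(- \frac{25}{8} + q\right)$ ($P{\left(q \right)} = \left(q - 3\right) \left(q + \left(-5 + \frac{5}{8} \cdot 3\right)\right) = \left(-3 + q\right) \left(q + \left(-5 + \frac{15}{8}\right)\right) = \left(-3 + q\right) \left(q - \frac{25}{8}\right) = \left(-3 + q\right) \left(- \frac{25}{8} + q\right)$)
$\left(t{\left(5 \right)} + P{\left(13 \right)}\right) 37 = \left(5^{2} + \left(\frac{75}{8} + 13^{2} - \frac{637}{8}\right)\right) 37 = \left(25 + \left(\frac{75}{8} + 169 - \frac{637}{8}\right)\right) 37 = \left(25 + \frac{395}{4}\right) 37 = \frac{495}{4} \cdot 37 = \frac{18315}{4}$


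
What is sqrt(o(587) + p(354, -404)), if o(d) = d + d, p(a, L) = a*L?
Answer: I*sqrt(141842) ≈ 376.62*I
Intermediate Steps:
p(a, L) = L*a
o(d) = 2*d
sqrt(o(587) + p(354, -404)) = sqrt(2*587 - 404*354) = sqrt(1174 - 143016) = sqrt(-141842) = I*sqrt(141842)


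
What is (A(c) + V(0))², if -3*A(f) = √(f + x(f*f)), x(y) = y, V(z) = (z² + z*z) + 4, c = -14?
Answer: (-12 + √182)²/9 ≈ 0.24692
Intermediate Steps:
V(z) = 4 + 2*z² (V(z) = (z² + z²) + 4 = 2*z² + 4 = 4 + 2*z²)
A(f) = -√(f + f²)/3 (A(f) = -√(f + f*f)/3 = -√(f + f²)/3)
(A(c) + V(0))² = (-√182/3 + (4 + 2*0²))² = (-√182/3 + (4 + 2*0))² = (-√182/3 + (4 + 0))² = (-√182/3 + 4)² = (4 - √182/3)²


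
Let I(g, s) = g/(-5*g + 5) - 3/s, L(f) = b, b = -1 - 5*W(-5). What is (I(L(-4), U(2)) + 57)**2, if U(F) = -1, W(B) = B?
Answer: 47279376/13225 ≈ 3575.0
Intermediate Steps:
b = 24 (b = -1 - 5*(-5) = -1 + 25 = 24)
L(f) = 24
I(g, s) = -3/s + g/(5 - 5*g) (I(g, s) = g/(5 - 5*g) - 3/s = -3/s + g/(5 - 5*g))
(I(L(-4), U(2)) + 57)**2 = ((1/5)*(15 - 15*24 - 1*24*(-1))/(-1*(-1 + 24)) + 57)**2 = ((1/5)*(-1)*(15 - 360 + 24)/23 + 57)**2 = ((1/5)*(-1)*(1/23)*(-321) + 57)**2 = (321/115 + 57)**2 = (6876/115)**2 = 47279376/13225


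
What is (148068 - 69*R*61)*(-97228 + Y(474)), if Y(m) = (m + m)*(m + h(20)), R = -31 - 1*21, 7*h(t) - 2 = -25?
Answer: 896448131904/7 ≈ 1.2806e+11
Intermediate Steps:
h(t) = -23/7 (h(t) = 2/7 + (1/7)*(-25) = 2/7 - 25/7 = -23/7)
R = -52 (R = -31 - 21 = -52)
Y(m) = 2*m*(-23/7 + m) (Y(m) = (m + m)*(m - 23/7) = (2*m)*(-23/7 + m) = 2*m*(-23/7 + m))
(148068 - 69*R*61)*(-97228 + Y(474)) = (148068 - 69*(-52)*61)*(-97228 + (2/7)*474*(-23 + 7*474)) = (148068 + 3588*61)*(-97228 + (2/7)*474*(-23 + 3318)) = (148068 + 218868)*(-97228 + (2/7)*474*3295) = 366936*(-97228 + 3123660/7) = 366936*(2443064/7) = 896448131904/7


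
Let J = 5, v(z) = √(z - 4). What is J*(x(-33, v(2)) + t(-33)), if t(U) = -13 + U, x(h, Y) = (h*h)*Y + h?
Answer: -395 + 5445*I*√2 ≈ -395.0 + 7700.4*I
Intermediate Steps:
v(z) = √(-4 + z)
x(h, Y) = h + Y*h² (x(h, Y) = h²*Y + h = Y*h² + h = h + Y*h²)
J*(x(-33, v(2)) + t(-33)) = 5*(-33*(1 + √(-4 + 2)*(-33)) + (-13 - 33)) = 5*(-33*(1 + √(-2)*(-33)) - 46) = 5*(-33*(1 + (I*√2)*(-33)) - 46) = 5*(-33*(1 - 33*I*√2) - 46) = 5*((-33 + 1089*I*√2) - 46) = 5*(-79 + 1089*I*√2) = -395 + 5445*I*√2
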